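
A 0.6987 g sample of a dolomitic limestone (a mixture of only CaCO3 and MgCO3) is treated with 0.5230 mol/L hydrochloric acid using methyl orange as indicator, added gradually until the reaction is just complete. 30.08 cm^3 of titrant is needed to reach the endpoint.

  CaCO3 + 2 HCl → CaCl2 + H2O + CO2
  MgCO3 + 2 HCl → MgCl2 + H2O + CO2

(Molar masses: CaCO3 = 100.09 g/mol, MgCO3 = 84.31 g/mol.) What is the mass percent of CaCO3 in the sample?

n(HCl) = 0.03008 × 0.5230 = 0.01573 mol
Let x = n(CaCO3), y = n(MgCO3).
Titrant: 2x + 2y = 0.01573;  mass: 100.09x + 84.31y = 0.6987
Solving, x = 2.251 × 10^-3 mol, y = 5.615 × 10^-3 mol
mass of CaCO3 = 2.251 × 10^-3 × 100.09 = 0.2253 g
% CaCO3 = 0.2253 / 0.6987 × 100 = 32.25 %

32.25 %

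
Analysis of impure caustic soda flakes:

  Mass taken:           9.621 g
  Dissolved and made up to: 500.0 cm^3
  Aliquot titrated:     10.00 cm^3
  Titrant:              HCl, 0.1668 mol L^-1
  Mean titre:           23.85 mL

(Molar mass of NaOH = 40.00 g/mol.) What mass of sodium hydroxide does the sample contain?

NaOH + HCl → NaCl + H2O
n(HCl) per titration = 0.02385 × 0.1668 = 3.978 × 10^-3 mol
n(NaOH) in each aliquot = 3.978 × 10^-3 mol (1:1 ratio)
n(NaOH) in the whole flask = 3.978 × 10^-3 × 500.0/10.00 = 0.1989 mol
mass of NaOH = 0.1989 × 40.00 = 7.956 g

7.956 g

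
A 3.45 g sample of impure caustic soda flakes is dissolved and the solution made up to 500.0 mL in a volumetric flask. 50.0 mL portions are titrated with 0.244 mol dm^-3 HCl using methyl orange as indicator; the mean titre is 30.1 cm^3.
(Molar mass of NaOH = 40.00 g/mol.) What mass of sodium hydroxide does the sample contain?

NaOH + HCl → NaCl + H2O
n(HCl) per titration = 0.0301 × 0.244 = 7.34 × 10^-3 mol
n(NaOH) in each aliquot = 7.34 × 10^-3 mol (1:1 ratio)
n(NaOH) in the whole flask = 7.34 × 10^-3 × 500.0/50.0 = 0.0734 mol
mass of NaOH = 0.0734 × 40.00 = 2.94 g

2.94 g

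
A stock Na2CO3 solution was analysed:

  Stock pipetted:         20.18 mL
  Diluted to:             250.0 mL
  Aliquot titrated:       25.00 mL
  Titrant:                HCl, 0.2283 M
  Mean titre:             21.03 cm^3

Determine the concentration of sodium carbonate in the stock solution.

Na2CO3 + 2 HCl → 2 NaCl + H2O + CO2
n(HCl) = 0.02103 × 0.2283 = 4.801 × 10^-3 mol
From the 1:2 ratio, n(Na2CO3) in the aliquot = 1/2 × 4.801 × 10^-3 = 2.401 × 10^-3 mol
[Na2CO3]_dilute = 2.401 × 10^-3 / 0.02500 = 0.09602 mol/L
Dilution factor = 250.0 / 20.18 = 12.39
[Na2CO3]_stock = 0.09602 × 12.39 = 1.190 mol/L

1.190 M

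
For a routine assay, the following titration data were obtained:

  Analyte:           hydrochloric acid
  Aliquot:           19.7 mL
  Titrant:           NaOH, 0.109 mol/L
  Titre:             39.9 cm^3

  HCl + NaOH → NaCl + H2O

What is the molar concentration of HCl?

n(NaOH) = 0.0399 L × 0.109 mol/L = 4.35 × 10^-3 mol
n(HCl) = 4.35 × 10^-3 mol (1:1 mole ratio)
[HCl] = 4.35 × 10^-3 mol / 0.0197 L = 0.221 mol/L

0.221 mol/L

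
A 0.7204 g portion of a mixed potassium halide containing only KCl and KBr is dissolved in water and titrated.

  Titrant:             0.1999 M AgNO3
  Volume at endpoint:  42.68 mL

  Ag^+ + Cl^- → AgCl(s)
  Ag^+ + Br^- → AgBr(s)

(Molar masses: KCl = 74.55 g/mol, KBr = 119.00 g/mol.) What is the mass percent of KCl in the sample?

68.65 %

n(AgNO3) = 0.04268 × 0.1999 = 8.532 × 10^-3 mol
Let x = n(KCl), y = n(KBr).
Titrant: 1x + 1y = 8.532 × 10^-3;  mass: 74.55x + 119.00y = 0.7204
Solving, x = 6.634 × 10^-3 mol, y = 1.898 × 10^-3 mol
mass of KCl = 6.634 × 10^-3 × 74.55 = 0.4946 g
% KCl = 0.4946 / 0.7204 × 100 = 68.65 %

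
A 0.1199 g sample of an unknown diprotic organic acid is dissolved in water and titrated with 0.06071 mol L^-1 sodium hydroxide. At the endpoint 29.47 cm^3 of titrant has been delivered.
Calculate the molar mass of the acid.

n(NaOH) = 0.02947 L × 0.06071 mol/L = 1.789 × 10^-3 mol
From the 1:2 ratio, n(H2A) = 1/2 × 1.789 × 10^-3 = 8.946 × 10^-4 mol
M = m / n = 0.1199 g / 8.946 × 10^-4 mol = 134.0 g/mol

134.0 g/mol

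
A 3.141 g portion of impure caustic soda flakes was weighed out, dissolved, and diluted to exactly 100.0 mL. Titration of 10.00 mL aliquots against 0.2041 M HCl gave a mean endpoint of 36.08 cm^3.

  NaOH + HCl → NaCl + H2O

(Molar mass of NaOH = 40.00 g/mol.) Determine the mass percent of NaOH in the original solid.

93.78 %

n(HCl) per titration = 0.03608 × 0.2041 = 7.364 × 10^-3 mol
n(NaOH) in each aliquot = 7.364 × 10^-3 mol (1:1 ratio)
n(NaOH) in the whole flask = 7.364 × 10^-3 × 100.0/10.00 = 0.07364 mol
mass of NaOH = 0.07364 × 40.00 = 2.946 g
% NaOH = 2.946 / 3.141 × 100 = 93.78 %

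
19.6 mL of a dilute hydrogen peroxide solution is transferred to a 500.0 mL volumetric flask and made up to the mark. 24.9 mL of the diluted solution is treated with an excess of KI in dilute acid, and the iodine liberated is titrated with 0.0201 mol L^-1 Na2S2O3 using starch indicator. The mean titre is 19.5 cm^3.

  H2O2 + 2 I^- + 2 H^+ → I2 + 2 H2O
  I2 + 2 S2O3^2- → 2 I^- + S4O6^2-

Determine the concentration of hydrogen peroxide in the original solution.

n(S2O3^2-) = 0.0195 × 0.0201 = 3.92 × 10^-4 mol
n(I2) = n(S2O3^2-)/2 = 1.96 × 10^-4 mol
n(H2O2) in the aliquot = 1.96 × 10^-4 mol (1:1 ratio)
[H2O2]_dilute = 1.96 × 10^-4 / 0.0249 = 0.00787 mol/L
[H2O2]_original = 0.00787 × 500.0/19.6 = 0.201 mol/L

0.201 mol/L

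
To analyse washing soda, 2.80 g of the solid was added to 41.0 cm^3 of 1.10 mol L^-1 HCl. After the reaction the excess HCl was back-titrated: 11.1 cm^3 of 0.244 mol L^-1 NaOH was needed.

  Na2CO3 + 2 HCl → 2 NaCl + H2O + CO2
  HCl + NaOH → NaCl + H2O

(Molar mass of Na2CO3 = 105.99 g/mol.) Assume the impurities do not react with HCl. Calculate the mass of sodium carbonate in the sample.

n(HCl) added = 0.0410 × 1.10 = 0.0451 mol
n(NaOH) used in back-titration = 0.0111 × 0.244 = 2.71 × 10^-3 mol
n(HCl) left over = 2.71 × 10^-3 mol (1:1 ratio)
n(HCl) consumed by analyte = 0.0451 − 2.71 × 10^-3 = 0.0424 mol
From the 1:2 ratio, n(Na2CO3) = 1/2 × 0.0424 = 0.0212 mol
mass of Na2CO3 = 0.0212 × 105.99 = 2.25 g

2.25 g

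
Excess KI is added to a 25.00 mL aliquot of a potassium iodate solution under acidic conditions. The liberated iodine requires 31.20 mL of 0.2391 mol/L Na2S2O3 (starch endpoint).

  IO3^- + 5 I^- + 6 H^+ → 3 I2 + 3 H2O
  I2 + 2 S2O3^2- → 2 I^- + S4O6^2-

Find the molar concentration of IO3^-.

n(S2O3^2-) = 0.03120 × 0.2391 = 7.460 × 10^-3 mol
n(I2) = n(S2O3^2-)/2 = 3.730 × 10^-3 mol
From the 1:3 ratio, n(IO3^-) in the aliquot = 1/3 × 3.730 × 10^-3 = 1.243 × 10^-3 mol
[IO3^-] = 1.243 × 10^-3 / 0.02500 = 0.04973 mol/L

0.04973 mol/L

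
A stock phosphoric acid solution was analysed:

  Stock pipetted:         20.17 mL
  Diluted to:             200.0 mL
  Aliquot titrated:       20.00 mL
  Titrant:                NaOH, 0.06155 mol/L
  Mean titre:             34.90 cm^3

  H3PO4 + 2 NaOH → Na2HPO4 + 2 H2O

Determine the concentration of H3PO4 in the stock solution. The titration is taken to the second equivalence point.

0.5325 mol/L

n(NaOH) = 0.03490 × 0.06155 = 2.148 × 10^-3 mol
From the 1:2 ratio, n(H3PO4) in the aliquot = 1/2 × 2.148 × 10^-3 = 1.074 × 10^-3 mol
[H3PO4]_dilute = 1.074 × 10^-3 / 0.02000 = 0.05370 mol/L
Dilution factor = 200.0 / 20.17 = 9.916
[H3PO4]_stock = 0.05370 × 9.916 = 0.5325 mol/L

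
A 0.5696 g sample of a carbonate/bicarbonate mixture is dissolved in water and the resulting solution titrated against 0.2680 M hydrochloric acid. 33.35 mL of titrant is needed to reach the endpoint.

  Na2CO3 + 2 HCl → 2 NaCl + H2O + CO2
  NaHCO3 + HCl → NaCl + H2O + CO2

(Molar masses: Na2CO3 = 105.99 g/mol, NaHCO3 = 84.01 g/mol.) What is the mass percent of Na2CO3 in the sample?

54.38 %

n(HCl) = 0.03335 × 0.2680 = 8.938 × 10^-3 mol
Let x = n(Na2CO3), y = n(NaHCO3).
Titrant: 2x + 1y = 8.938 × 10^-3;  mass: 105.99x + 84.01y = 0.5696
Solving, x = 2.922 × 10^-3 mol, y = 3.093 × 10^-3 mol
mass of Na2CO3 = 2.922 × 10^-3 × 105.99 = 0.3097 g
% Na2CO3 = 0.3097 / 0.5696 × 100 = 54.38 %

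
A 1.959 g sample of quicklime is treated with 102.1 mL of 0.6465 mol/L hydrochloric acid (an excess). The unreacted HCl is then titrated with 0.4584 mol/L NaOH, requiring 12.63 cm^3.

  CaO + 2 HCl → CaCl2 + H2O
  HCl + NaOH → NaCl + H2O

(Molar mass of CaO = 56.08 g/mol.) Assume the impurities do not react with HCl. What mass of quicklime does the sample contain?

n(HCl) added = 0.1021 × 0.6465 = 0.06601 mol
n(NaOH) used in back-titration = 0.01263 × 0.4584 = 5.790 × 10^-3 mol
n(HCl) left over = 5.790 × 10^-3 mol (1:1 ratio)
n(HCl) consumed by analyte = 0.06601 − 5.790 × 10^-3 = 0.06022 mol
From the 1:2 ratio, n(CaO) = 1/2 × 0.06022 = 0.03011 mol
mass of CaO = 0.03011 × 56.08 = 1.689 g

1.689 g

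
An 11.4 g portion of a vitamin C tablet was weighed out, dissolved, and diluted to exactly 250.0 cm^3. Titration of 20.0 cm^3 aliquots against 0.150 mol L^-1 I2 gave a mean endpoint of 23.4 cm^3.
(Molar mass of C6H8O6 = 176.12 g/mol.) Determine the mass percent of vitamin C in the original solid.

67.8 %

C6H8O6 + I2 → C6H6O6 + 2 HI
n(I2) per titration = 0.0234 × 0.150 = 3.51 × 10^-3 mol
n(C6H8O6) in each aliquot = 3.51 × 10^-3 mol (1:1 ratio)
n(C6H8O6) in the whole flask = 3.51 × 10^-3 × 250.0/20.0 = 0.0439 mol
mass of C6H8O6 = 0.0439 × 176.12 = 7.73 g
% C6H8O6 = 7.73 / 11.4 × 100 = 67.8 %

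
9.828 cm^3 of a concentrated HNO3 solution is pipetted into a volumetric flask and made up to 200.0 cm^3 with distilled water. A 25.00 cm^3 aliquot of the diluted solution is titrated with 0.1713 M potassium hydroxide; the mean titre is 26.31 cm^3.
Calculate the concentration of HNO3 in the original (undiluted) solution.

3.669 M

HNO3 + KOH → KNO3 + H2O
n(KOH) = 0.02631 × 0.1713 = 4.507 × 10^-3 mol
n(HNO3) in the aliquot = 4.507 × 10^-3 mol (1:1 ratio)
[HNO3]_dilute = 4.507 × 10^-3 / 0.02500 = 0.1803 mol/L
Dilution factor = 200.0 / 9.828 = 20.35
[HNO3]_stock = 0.1803 × 20.35 = 3.669 mol/L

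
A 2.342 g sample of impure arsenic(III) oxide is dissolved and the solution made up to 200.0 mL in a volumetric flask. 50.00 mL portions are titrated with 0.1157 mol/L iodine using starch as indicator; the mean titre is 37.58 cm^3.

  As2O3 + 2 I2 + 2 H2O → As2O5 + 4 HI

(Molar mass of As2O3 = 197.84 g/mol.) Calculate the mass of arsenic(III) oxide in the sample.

1.720 g

n(I2) per titration = 0.03758 × 0.1157 = 4.348 × 10^-3 mol
From the 1:2 ratio, n(As2O3) in each aliquot = 1/2 × 4.348 × 10^-3 = 2.174 × 10^-3 mol
n(As2O3) in the whole flask = 2.174 × 10^-3 × 200.0/50.00 = 8.696 × 10^-3 mol
mass of As2O3 = 8.696 × 10^-3 × 197.84 = 1.720 g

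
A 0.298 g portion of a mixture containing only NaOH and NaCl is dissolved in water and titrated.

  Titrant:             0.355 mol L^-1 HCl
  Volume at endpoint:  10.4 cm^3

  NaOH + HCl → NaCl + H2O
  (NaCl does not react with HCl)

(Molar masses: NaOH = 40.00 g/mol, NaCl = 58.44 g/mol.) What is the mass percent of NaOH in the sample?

n(HCl) = 0.0104 × 0.355 = 3.69 × 10^-3 mol
Let x = n(NaOH), y = n(NaCl).
Titrant: 1x = 3.69 × 10^-3;  mass: 40.00x + 58.44y = 0.298
Solving, x = 3.69 × 10^-3 mol, y = 2.57 × 10^-3 mol
mass of NaOH = 3.69 × 10^-3 × 40.00 = 0.148 g
% NaOH = 0.148 / 0.298 × 100 = 49.6 %

49.6 %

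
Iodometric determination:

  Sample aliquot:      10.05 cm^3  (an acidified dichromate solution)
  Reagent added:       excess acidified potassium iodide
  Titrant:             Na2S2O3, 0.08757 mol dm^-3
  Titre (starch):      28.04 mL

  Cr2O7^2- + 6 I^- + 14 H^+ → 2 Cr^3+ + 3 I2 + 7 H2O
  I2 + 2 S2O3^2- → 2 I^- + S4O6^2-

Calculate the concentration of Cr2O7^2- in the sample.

0.04072 mol/L

n(S2O3^2-) = 0.02804 × 0.08757 = 2.455 × 10^-3 mol
n(I2) = n(S2O3^2-)/2 = 1.228 × 10^-3 mol
From the 1:3 ratio, n(Cr2O7^2-) in the aliquot = 1/3 × 1.228 × 10^-3 = 4.092 × 10^-4 mol
[Cr2O7^2-] = 4.092 × 10^-4 / 0.01005 = 0.04072 mol/L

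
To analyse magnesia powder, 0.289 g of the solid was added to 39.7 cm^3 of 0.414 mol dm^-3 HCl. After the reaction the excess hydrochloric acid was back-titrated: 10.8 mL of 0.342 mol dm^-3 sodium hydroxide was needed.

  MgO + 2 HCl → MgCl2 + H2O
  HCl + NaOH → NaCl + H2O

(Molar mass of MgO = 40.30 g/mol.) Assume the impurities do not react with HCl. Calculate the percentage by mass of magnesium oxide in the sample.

88.8 %

n(HCl) added = 0.0397 × 0.414 = 0.0164 mol
n(NaOH) used in back-titration = 0.0108 × 0.342 = 3.69 × 10^-3 mol
n(HCl) left over = 3.69 × 10^-3 mol (1:1 ratio)
n(HCl) consumed by analyte = 0.0164 − 3.69 × 10^-3 = 0.0127 mol
From the 1:2 ratio, n(MgO) = 1/2 × 0.0127 = 6.37 × 10^-3 mol
mass of MgO = 6.37 × 10^-3 × 40.30 = 0.257 g
% MgO = 0.257 / 0.289 × 100 = 88.8 %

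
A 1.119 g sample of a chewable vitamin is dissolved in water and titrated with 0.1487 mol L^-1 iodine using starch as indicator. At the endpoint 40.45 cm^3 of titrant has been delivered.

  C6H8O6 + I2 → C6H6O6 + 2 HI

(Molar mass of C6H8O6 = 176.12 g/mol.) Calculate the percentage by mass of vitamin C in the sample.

94.67 %

n(I2) = 0.04045 L × 0.1487 mol/L = 6.015 × 10^-3 mol
n(C6H8O6) = 6.015 × 10^-3 mol (1:1 ratio)
mass of C6H8O6 = 6.015 × 10^-3 × 176.12 g/mol = 1.059 g
% C6H8O6 = 1.059 / 1.119 × 100 = 94.67 %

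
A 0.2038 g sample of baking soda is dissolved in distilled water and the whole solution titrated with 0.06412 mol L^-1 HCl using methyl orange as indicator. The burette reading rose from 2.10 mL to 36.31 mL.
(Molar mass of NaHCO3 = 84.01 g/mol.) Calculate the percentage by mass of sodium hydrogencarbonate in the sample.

90.42 %

NaHCO3 + HCl → NaCl + H2O + CO2
n(HCl) = 0.03421 L × 0.06412 mol/L = 2.194 × 10^-3 mol
n(NaHCO3) = 2.194 × 10^-3 mol (1:1 ratio)
mass of NaHCO3 = 2.194 × 10^-3 × 84.01 g/mol = 0.1843 g
% NaHCO3 = 0.1843 / 0.2038 × 100 = 90.42 %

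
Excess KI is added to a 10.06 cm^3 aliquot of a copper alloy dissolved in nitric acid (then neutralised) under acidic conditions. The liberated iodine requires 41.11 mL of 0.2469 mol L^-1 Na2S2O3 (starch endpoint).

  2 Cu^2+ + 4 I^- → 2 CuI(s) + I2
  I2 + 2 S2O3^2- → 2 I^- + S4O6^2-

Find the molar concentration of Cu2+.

n(S2O3^2-) = 0.04111 × 0.2469 = 0.01015 mol
n(I2) = n(S2O3^2-)/2 = 5.075 × 10^-3 mol
From the 2:1 ratio, n(Cu2+) in the aliquot = 2/1 × 5.075 × 10^-3 = 0.01015 mol
[Cu2+] = 0.01015 / 0.01006 = 1.009 mol/L

1.009 mol/L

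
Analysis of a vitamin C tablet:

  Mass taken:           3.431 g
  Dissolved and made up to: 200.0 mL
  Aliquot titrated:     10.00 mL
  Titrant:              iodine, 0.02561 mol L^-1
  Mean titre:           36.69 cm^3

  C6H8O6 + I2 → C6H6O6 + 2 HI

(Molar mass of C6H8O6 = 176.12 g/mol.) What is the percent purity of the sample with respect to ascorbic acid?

96.47 %

n(I2) per titration = 0.03669 × 0.02561 = 9.396 × 10^-4 mol
n(C6H8O6) in each aliquot = 9.396 × 10^-4 mol (1:1 ratio)
n(C6H8O6) in the whole flask = 9.396 × 10^-4 × 200.0/10.00 = 0.01879 mol
mass of C6H8O6 = 0.01879 × 176.12 = 3.310 g
% C6H8O6 = 3.310 / 3.431 × 100 = 96.47 %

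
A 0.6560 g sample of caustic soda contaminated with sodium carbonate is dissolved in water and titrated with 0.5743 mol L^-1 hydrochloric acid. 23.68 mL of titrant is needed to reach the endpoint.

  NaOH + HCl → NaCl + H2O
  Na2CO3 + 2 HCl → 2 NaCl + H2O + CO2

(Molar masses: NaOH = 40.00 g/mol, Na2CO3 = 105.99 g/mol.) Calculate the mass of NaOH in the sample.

0.1992 g

n(HCl) = 0.02368 × 0.5743 = 0.01360 mol
Let x = n(NaOH), y = n(Na2CO3).
Titrant: 1x + 2y = 0.01360;  mass: 40.00x + 105.99y = 0.6560
Solving, x = 4.979 × 10^-3 mol, y = 4.310 × 10^-3 mol
mass of NaOH = 4.979 × 10^-3 × 40.00 = 0.1992 g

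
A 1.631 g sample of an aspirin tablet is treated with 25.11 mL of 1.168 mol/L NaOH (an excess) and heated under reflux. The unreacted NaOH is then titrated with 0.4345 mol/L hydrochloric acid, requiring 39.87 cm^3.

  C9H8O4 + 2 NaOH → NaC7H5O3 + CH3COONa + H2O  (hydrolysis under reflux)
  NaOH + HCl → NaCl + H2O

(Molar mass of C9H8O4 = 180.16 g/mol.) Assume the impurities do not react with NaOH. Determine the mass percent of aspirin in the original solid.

n(NaOH) added = 0.02511 × 1.168 = 0.02933 mol
n(HCl) used in back-titration = 0.03987 × 0.4345 = 0.01732 mol
n(NaOH) left over = 0.01732 mol (1:1 ratio)
n(NaOH) consumed by analyte = 0.02933 − 0.01732 = 0.01200 mol
From the 1:2 ratio, n(C9H8O4) = 1/2 × 0.01200 = 6.002 × 10^-3 mol
mass of C9H8O4 = 6.002 × 10^-3 × 180.16 = 1.081 g
% C9H8O4 = 1.081 / 1.631 × 100 = 66.30 %

66.30 %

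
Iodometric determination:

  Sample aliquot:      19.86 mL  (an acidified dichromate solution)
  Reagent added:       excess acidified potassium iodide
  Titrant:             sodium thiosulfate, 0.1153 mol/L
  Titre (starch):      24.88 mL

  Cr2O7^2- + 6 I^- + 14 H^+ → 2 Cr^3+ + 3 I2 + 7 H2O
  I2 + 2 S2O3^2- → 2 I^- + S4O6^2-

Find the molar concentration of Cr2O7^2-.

n(S2O3^2-) = 0.02488 × 0.1153 = 2.869 × 10^-3 mol
n(I2) = n(S2O3^2-)/2 = 1.434 × 10^-3 mol
From the 1:3 ratio, n(Cr2O7^2-) in the aliquot = 1/3 × 1.434 × 10^-3 = 4.781 × 10^-4 mol
[Cr2O7^2-] = 4.781 × 10^-4 / 0.01986 = 0.02407 mol/L

0.02407 mol/L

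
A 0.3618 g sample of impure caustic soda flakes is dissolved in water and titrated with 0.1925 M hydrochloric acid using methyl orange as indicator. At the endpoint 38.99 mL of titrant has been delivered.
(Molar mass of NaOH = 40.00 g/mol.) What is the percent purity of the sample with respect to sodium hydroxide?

NaOH + HCl → NaCl + H2O
n(HCl) = 0.03899 L × 0.1925 mol/L = 7.506 × 10^-3 mol
n(NaOH) = 7.506 × 10^-3 mol (1:1 ratio)
mass of NaOH = 7.506 × 10^-3 × 40.00 g/mol = 0.3002 g
% NaOH = 0.3002 / 0.3618 × 100 = 82.98 %

82.98 %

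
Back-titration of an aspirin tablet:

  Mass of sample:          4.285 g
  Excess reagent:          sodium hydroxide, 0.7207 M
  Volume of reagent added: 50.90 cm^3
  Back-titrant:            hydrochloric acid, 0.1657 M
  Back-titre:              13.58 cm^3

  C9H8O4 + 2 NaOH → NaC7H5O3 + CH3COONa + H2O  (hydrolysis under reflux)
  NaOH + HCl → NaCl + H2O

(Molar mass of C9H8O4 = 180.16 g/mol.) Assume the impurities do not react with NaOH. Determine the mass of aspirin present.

3.102 g

n(NaOH) added = 0.05090 × 0.7207 = 0.03668 mol
n(HCl) used in back-titration = 0.01358 × 0.1657 = 2.250 × 10^-3 mol
n(NaOH) left over = 2.250 × 10^-3 mol (1:1 ratio)
n(NaOH) consumed by analyte = 0.03668 − 2.250 × 10^-3 = 0.03443 mol
From the 1:2 ratio, n(C9H8O4) = 1/2 × 0.03443 = 0.01722 mol
mass of C9H8O4 = 0.01722 × 180.16 = 3.102 g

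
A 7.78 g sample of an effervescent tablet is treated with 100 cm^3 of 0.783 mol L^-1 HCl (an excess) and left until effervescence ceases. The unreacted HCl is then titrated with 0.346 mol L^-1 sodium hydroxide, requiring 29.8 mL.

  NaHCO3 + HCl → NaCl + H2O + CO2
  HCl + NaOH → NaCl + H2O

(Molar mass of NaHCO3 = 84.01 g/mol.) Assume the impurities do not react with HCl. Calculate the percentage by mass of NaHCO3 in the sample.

n(HCl) added = 0.100 × 0.783 = 0.0783 mol
n(NaOH) used in back-titration = 0.0298 × 0.346 = 0.0103 mol
n(HCl) left over = 0.0103 mol (1:1 ratio)
n(HCl) consumed by analyte = 0.0783 − 0.0103 = 0.0680 mol
n(NaHCO3) = 0.0680 mol (1:1 ratio)
mass of NaHCO3 = 0.0680 × 84.01 = 5.71 g
% NaHCO3 = 5.71 / 7.78 × 100 = 73.4 %

73.4 %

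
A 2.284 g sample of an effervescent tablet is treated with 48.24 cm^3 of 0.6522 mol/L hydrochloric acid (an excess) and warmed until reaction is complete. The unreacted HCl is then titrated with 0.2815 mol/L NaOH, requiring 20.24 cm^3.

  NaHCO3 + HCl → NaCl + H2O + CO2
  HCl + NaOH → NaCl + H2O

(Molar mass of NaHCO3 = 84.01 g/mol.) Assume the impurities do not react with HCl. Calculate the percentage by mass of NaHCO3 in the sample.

n(HCl) added = 0.04824 × 0.6522 = 0.03146 mol
n(NaOH) used in back-titration = 0.02024 × 0.2815 = 5.698 × 10^-3 mol
n(HCl) left over = 5.698 × 10^-3 mol (1:1 ratio)
n(HCl) consumed by analyte = 0.03146 − 5.698 × 10^-3 = 0.02576 mol
n(NaHCO3) = 0.02576 mol (1:1 ratio)
mass of NaHCO3 = 0.02576 × 84.01 = 2.164 g
% NaHCO3 = 2.164 / 2.284 × 100 = 94.77 %

94.77 %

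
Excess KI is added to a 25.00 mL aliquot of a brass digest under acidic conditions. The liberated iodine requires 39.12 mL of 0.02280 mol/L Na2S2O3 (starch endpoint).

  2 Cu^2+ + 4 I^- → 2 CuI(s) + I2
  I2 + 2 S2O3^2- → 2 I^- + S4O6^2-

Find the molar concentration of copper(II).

n(S2O3^2-) = 0.03912 × 0.02280 = 8.919 × 10^-4 mol
n(I2) = n(S2O3^2-)/2 = 4.460 × 10^-4 mol
From the 2:1 ratio, n(Cu2+) in the aliquot = 2/1 × 4.460 × 10^-4 = 8.919 × 10^-4 mol
[Cu2+] = 8.919 × 10^-4 / 0.02500 = 0.03568 mol/L

0.03568 mol/L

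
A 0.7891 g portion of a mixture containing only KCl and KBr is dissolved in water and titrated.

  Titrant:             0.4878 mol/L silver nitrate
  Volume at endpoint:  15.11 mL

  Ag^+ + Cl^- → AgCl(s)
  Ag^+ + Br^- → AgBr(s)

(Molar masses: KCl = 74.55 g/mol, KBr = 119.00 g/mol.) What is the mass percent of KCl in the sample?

18.71 %

n(AgNO3) = 0.01511 × 0.4878 = 7.371 × 10^-3 mol
Let x = n(KCl), y = n(KBr).
Titrant: 1x + 1y = 7.371 × 10^-3;  mass: 74.55x + 119.00y = 0.7891
Solving, x = 1.980 × 10^-3 mol, y = 5.391 × 10^-3 mol
mass of KCl = 1.980 × 10^-3 × 74.55 = 0.1476 g
% KCl = 0.1476 / 0.7891 × 100 = 18.71 %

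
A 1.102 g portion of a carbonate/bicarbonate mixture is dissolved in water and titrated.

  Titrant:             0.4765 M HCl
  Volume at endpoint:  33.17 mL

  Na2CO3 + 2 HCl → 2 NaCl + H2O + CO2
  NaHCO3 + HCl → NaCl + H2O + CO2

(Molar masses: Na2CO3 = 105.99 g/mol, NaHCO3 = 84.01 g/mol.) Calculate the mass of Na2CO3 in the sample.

0.3859 g

n(HCl) = 0.03317 × 0.4765 = 0.01581 mol
Let x = n(Na2CO3), y = n(NaHCO3).
Titrant: 2x + 1y = 0.01581;  mass: 105.99x + 84.01y = 1.102
Solving, x = 3.641 × 10^-3 mol, y = 8.524 × 10^-3 mol
mass of Na2CO3 = 3.641 × 10^-3 × 105.99 = 0.3859 g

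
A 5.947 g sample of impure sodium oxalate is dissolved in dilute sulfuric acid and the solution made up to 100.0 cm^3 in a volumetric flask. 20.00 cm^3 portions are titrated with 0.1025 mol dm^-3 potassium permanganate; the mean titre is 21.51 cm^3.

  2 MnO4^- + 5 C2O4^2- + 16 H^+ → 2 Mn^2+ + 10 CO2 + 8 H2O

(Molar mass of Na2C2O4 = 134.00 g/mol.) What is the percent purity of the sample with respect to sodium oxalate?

n(KMnO4) per titration = 0.02151 × 0.1025 = 2.205 × 10^-3 mol
From the 5:2 ratio, n(Na2C2O4) in each aliquot = 5/2 × 2.205 × 10^-3 = 5.512 × 10^-3 mol
n(Na2C2O4) in the whole flask = 5.512 × 10^-3 × 100.0/20.00 = 0.02756 mol
mass of Na2C2O4 = 0.02756 × 134.00 = 3.693 g
% Na2C2O4 = 3.693 / 5.947 × 100 = 62.10 %

62.10 %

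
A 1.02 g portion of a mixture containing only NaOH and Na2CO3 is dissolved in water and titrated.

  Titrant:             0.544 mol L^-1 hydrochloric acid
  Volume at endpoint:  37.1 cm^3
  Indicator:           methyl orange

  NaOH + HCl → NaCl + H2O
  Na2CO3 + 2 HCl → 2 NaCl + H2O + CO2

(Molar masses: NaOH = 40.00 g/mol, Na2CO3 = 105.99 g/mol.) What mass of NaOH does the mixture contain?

0.153 g

n(HCl) = 0.0371 × 0.544 = 0.0202 mol
Let x = n(NaOH), y = n(Na2CO3).
Titrant: 1x + 2y = 0.0202;  mass: 40.00x + 105.99y = 1.02
Solving, x = 3.81 × 10^-3 mol, y = 8.18 × 10^-3 mol
mass of NaOH = 3.81 × 10^-3 × 40.00 = 0.153 g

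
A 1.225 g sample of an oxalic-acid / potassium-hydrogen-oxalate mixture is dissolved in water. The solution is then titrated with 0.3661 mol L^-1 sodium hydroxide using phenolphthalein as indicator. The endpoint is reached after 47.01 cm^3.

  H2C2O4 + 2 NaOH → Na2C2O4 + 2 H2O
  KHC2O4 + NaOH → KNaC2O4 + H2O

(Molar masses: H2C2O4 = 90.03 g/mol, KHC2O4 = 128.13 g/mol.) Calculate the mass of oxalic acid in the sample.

0.5309 g

n(NaOH) = 0.04701 × 0.3661 = 0.01721 mol
Let x = n(H2C2O4), y = n(KHC2O4).
Titrant: 2x + 1y = 0.01721;  mass: 90.03x + 128.13y = 1.225
Solving, x = 5.896 × 10^-3 mol, y = 5.418 × 10^-3 mol
mass of H2C2O4 = 5.896 × 10^-3 × 90.03 = 0.5309 g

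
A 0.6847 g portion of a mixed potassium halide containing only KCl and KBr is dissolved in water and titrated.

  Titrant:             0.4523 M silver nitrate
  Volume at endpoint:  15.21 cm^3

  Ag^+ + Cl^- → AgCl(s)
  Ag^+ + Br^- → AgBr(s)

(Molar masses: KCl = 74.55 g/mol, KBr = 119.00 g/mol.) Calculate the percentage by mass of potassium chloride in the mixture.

n(AgNO3) = 0.01521 × 0.4523 = 6.879 × 10^-3 mol
Let x = n(KCl), y = n(KBr).
Titrant: 1x + 1y = 6.879 × 10^-3;  mass: 74.55x + 119.00y = 0.6847
Solving, x = 3.014 × 10^-3 mol, y = 3.866 × 10^-3 mol
mass of KCl = 3.014 × 10^-3 × 74.55 = 0.2247 g
% KCl = 0.2247 / 0.6847 × 100 = 32.81 %

32.81 %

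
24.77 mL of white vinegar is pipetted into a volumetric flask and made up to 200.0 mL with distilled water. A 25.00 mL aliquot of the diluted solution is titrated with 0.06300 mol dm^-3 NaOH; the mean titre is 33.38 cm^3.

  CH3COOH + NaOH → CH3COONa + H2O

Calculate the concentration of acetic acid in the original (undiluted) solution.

n(NaOH) = 0.03338 × 0.06300 = 2.103 × 10^-3 mol
n(CH3COOH) in the aliquot = 2.103 × 10^-3 mol (1:1 ratio)
[CH3COOH]_dilute = 2.103 × 10^-3 / 0.02500 = 0.08412 mol/L
Dilution factor = 200.0 / 24.77 = 8.074
[CH3COOH]_stock = 0.08412 × 8.074 = 0.6792 mol/L

0.6792 mol/L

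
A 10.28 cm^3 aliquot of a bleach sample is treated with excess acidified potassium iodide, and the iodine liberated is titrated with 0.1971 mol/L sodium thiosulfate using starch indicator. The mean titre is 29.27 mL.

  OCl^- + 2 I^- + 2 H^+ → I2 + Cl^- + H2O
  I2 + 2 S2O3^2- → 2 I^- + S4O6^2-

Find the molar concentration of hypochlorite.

n(S2O3^2-) = 0.02927 × 0.1971 = 5.769 × 10^-3 mol
n(I2) = n(S2O3^2-)/2 = 2.885 × 10^-3 mol
n(OCl^-) in the aliquot = 2.885 × 10^-3 mol (1:1 ratio)
[OCl^-] = 2.885 × 10^-3 / 0.01028 = 0.2806 mol/L

0.2806 mol/L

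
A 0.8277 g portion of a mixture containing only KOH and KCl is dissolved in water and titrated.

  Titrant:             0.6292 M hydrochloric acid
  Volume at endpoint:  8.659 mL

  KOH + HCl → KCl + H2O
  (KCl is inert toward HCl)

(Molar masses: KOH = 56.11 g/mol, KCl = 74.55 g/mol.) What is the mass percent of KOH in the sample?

n(HCl) = 0.008659 × 0.6292 = 5.448 × 10^-3 mol
Let x = n(KOH), y = n(KCl).
Titrant: 1x = 5.448 × 10^-3;  mass: 56.11x + 74.55y = 0.8277
Solving, x = 5.448 × 10^-3 mol, y = 7.002 × 10^-3 mol
mass of KOH = 5.448 × 10^-3 × 56.11 = 0.3057 g
% KOH = 0.3057 / 0.8277 × 100 = 36.93 %

36.93 %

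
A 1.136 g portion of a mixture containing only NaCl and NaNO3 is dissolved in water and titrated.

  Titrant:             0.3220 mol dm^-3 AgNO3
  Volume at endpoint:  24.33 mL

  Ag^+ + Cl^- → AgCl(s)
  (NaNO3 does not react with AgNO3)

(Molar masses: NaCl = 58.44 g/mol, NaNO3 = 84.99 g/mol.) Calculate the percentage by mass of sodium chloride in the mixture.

40.30 %

n(AgNO3) = 0.02433 × 0.3220 = 7.834 × 10^-3 mol
Let x = n(NaCl), y = n(NaNO3).
Titrant: 1x = 7.834 × 10^-3;  mass: 58.44x + 84.99y = 1.136
Solving, x = 7.834 × 10^-3 mol, y = 7.979 × 10^-3 mol
mass of NaCl = 7.834 × 10^-3 × 58.44 = 0.4578 g
% NaCl = 0.4578 / 1.136 × 100 = 40.30 %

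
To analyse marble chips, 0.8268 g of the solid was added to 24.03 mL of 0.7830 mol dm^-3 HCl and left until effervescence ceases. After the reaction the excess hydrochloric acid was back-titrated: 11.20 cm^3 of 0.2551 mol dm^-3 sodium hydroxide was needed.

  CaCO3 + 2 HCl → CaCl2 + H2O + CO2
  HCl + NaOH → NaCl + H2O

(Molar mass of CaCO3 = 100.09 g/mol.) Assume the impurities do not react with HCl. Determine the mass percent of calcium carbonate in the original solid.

96.59 %

n(HCl) added = 0.02403 × 0.7830 = 0.01882 mol
n(NaOH) used in back-titration = 0.01120 × 0.2551 = 2.857 × 10^-3 mol
n(HCl) left over = 2.857 × 10^-3 mol (1:1 ratio)
n(HCl) consumed by analyte = 0.01882 − 2.857 × 10^-3 = 0.01596 mol
From the 1:2 ratio, n(CaCO3) = 1/2 × 0.01596 = 7.979 × 10^-3 mol
mass of CaCO3 = 7.979 × 10^-3 × 100.09 = 0.7986 g
% CaCO3 = 0.7986 / 0.8268 × 100 = 96.59 %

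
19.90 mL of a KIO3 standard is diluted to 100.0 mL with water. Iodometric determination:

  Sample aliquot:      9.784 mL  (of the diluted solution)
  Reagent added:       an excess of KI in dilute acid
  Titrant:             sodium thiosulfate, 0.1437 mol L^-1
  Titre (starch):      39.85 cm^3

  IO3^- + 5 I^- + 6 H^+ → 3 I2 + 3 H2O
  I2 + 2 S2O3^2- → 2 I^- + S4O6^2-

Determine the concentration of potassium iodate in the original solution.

0.4902 mol/L

n(S2O3^2-) = 0.03985 × 0.1437 = 5.726 × 10^-3 mol
n(I2) = n(S2O3^2-)/2 = 2.863 × 10^-3 mol
From the 1:3 ratio, n(IO3^-) in the aliquot = 1/3 × 2.863 × 10^-3 = 9.544 × 10^-4 mol
[IO3^-]_dilute = 9.544 × 10^-4 / 0.009784 = 0.09755 mol/L
[IO3^-]_original = 0.09755 × 100.0/19.90 = 0.4902 mol/L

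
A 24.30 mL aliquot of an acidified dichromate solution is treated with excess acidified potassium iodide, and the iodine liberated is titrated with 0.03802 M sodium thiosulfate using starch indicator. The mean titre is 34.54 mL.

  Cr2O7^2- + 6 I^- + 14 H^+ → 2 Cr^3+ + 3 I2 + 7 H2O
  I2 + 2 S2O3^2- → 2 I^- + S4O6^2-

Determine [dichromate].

0.009007 M

n(S2O3^2-) = 0.03454 × 0.03802 = 1.313 × 10^-3 mol
n(I2) = n(S2O3^2-)/2 = 6.566 × 10^-4 mol
From the 1:3 ratio, n(Cr2O7^2-) in the aliquot = 1/3 × 6.566 × 10^-4 = 2.189 × 10^-4 mol
[Cr2O7^2-] = 2.189 × 10^-4 / 0.02430 = 0.009007 mol/L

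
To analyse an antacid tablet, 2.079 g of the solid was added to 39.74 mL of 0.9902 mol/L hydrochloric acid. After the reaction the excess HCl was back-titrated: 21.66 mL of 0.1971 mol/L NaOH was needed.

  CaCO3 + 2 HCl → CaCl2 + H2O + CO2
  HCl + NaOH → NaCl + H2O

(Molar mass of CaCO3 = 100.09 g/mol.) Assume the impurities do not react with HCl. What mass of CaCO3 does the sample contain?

n(HCl) added = 0.03974 × 0.9902 = 0.03935 mol
n(NaOH) used in back-titration = 0.02166 × 0.1971 = 4.269 × 10^-3 mol
n(HCl) left over = 4.269 × 10^-3 mol (1:1 ratio)
n(HCl) consumed by analyte = 0.03935 − 4.269 × 10^-3 = 0.03508 mol
From the 1:2 ratio, n(CaCO3) = 1/2 × 0.03508 = 0.01754 mol
mass of CaCO3 = 0.01754 × 100.09 = 1.756 g

1.756 g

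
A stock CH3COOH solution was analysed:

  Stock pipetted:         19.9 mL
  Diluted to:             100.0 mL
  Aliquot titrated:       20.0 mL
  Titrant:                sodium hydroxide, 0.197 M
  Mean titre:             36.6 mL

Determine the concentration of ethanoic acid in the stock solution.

1.81 M

CH3COOH + NaOH → CH3COONa + H2O
n(NaOH) = 0.0366 × 0.197 = 7.21 × 10^-3 mol
n(CH3COOH) in the aliquot = 7.21 × 10^-3 mol (1:1 ratio)
[CH3COOH]_dilute = 7.21 × 10^-3 / 0.0200 = 0.361 mol/L
Dilution factor = 100.0 / 19.9 = 5.025
[CH3COOH]_stock = 0.361 × 5.025 = 1.81 mol/L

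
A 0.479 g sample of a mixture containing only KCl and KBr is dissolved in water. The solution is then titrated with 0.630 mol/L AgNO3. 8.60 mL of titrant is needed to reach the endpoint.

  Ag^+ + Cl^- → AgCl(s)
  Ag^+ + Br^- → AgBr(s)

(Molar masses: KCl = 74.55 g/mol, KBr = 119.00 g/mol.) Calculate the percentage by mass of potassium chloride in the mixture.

58.0 %

n(AgNO3) = 0.00860 × 0.630 = 5.42 × 10^-3 mol
Let x = n(KCl), y = n(KBr).
Titrant: 1x + 1y = 5.42 × 10^-3;  mass: 74.55x + 119.00y = 0.479
Solving, x = 3.73 × 10^-3 mol, y = 1.69 × 10^-3 mol
mass of KCl = 3.73 × 10^-3 × 74.55 = 0.278 g
% KCl = 0.278 / 0.479 × 100 = 58.0 %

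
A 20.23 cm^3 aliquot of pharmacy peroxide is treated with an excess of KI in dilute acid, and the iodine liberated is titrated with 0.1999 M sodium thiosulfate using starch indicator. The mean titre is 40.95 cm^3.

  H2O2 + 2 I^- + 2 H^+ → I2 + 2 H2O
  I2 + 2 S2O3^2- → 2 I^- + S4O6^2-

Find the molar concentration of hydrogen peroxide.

0.2023 M

n(S2O3^2-) = 0.04095 × 0.1999 = 8.186 × 10^-3 mol
n(I2) = n(S2O3^2-)/2 = 4.093 × 10^-3 mol
n(H2O2) in the aliquot = 4.093 × 10^-3 mol (1:1 ratio)
[H2O2] = 4.093 × 10^-3 / 0.02023 = 0.2023 mol/L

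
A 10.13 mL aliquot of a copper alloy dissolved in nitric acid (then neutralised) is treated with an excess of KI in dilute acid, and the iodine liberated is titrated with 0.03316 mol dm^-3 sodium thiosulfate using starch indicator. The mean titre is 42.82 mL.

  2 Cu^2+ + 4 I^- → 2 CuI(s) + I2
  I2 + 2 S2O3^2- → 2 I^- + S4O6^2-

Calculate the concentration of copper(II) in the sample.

n(S2O3^2-) = 0.04282 × 0.03316 = 1.420 × 10^-3 mol
n(I2) = n(S2O3^2-)/2 = 7.100 × 10^-4 mol
From the 2:1 ratio, n(Cu2+) in the aliquot = 2/1 × 7.100 × 10^-4 = 1.420 × 10^-3 mol
[Cu2+] = 1.420 × 10^-3 / 0.01013 = 0.1402 mol/L

0.1402 mol/L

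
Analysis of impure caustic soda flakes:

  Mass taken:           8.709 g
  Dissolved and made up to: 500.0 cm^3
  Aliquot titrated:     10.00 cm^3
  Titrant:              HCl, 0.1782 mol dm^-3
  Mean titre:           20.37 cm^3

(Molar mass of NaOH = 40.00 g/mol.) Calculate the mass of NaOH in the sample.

7.260 g

NaOH + HCl → NaCl + H2O
n(HCl) per titration = 0.02037 × 0.1782 = 3.630 × 10^-3 mol
n(NaOH) in each aliquot = 3.630 × 10^-3 mol (1:1 ratio)
n(NaOH) in the whole flask = 3.630 × 10^-3 × 500.0/10.00 = 0.1815 mol
mass of NaOH = 0.1815 × 40.00 = 7.260 g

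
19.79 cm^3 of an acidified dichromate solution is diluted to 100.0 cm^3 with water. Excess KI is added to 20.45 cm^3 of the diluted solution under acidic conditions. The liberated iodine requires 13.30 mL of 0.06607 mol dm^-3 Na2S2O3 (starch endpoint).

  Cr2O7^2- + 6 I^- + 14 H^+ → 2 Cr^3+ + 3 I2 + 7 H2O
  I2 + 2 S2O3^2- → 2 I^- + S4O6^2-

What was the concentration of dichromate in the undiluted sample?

n(S2O3^2-) = 0.01330 × 0.06607 = 8.787 × 10^-4 mol
n(I2) = n(S2O3^2-)/2 = 4.394 × 10^-4 mol
From the 1:3 ratio, n(Cr2O7^2-) in the aliquot = 1/3 × 4.394 × 10^-4 = 1.465 × 10^-4 mol
[Cr2O7^2-]_dilute = 1.465 × 10^-4 / 0.02045 = 0.007162 mol/L
[Cr2O7^2-]_original = 0.007162 × 100.0/19.79 = 0.03619 mol/L

0.03619 mol/L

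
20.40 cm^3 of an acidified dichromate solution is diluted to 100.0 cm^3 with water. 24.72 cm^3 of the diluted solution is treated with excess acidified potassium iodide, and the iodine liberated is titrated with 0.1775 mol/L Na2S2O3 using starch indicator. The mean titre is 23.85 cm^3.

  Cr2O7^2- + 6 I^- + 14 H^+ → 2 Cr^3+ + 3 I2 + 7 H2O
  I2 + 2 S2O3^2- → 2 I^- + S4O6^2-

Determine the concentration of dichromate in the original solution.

n(S2O3^2-) = 0.02385 × 0.1775 = 4.233 × 10^-3 mol
n(I2) = n(S2O3^2-)/2 = 2.117 × 10^-3 mol
From the 1:3 ratio, n(Cr2O7^2-) in the aliquot = 1/3 × 2.117 × 10^-3 = 7.056 × 10^-4 mol
[Cr2O7^2-]_dilute = 7.056 × 10^-4 / 0.02472 = 0.02854 mol/L
[Cr2O7^2-]_original = 0.02854 × 100.0/20.40 = 0.1399 mol/L

0.1399 mol/L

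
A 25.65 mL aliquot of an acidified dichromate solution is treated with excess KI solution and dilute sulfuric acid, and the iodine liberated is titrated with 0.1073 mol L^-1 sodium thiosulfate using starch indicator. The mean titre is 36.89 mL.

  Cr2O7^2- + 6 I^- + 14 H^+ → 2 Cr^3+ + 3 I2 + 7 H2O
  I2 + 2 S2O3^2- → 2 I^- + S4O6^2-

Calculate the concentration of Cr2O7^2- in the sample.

n(S2O3^2-) = 0.03689 × 0.1073 = 3.958 × 10^-3 mol
n(I2) = n(S2O3^2-)/2 = 1.979 × 10^-3 mol
From the 1:3 ratio, n(Cr2O7^2-) in the aliquot = 1/3 × 1.979 × 10^-3 = 6.597 × 10^-4 mol
[Cr2O7^2-] = 6.597 × 10^-4 / 0.02565 = 0.02572 mol/L

0.02572 mol/L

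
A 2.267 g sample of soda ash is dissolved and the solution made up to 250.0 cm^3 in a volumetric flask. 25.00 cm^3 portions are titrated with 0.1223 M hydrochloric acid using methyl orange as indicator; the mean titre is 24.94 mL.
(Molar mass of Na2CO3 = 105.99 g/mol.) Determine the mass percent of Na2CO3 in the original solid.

Na2CO3 + 2 HCl → 2 NaCl + H2O + CO2
n(HCl) per titration = 0.02494 × 0.1223 = 3.050 × 10^-3 mol
From the 1:2 ratio, n(Na2CO3) in each aliquot = 1/2 × 3.050 × 10^-3 = 1.525 × 10^-3 mol
n(Na2CO3) in the whole flask = 1.525 × 10^-3 × 250.0/25.00 = 0.01525 mol
mass of Na2CO3 = 0.01525 × 105.99 = 1.616 g
% Na2CO3 = 1.616 / 2.267 × 100 = 71.30 %

71.30 %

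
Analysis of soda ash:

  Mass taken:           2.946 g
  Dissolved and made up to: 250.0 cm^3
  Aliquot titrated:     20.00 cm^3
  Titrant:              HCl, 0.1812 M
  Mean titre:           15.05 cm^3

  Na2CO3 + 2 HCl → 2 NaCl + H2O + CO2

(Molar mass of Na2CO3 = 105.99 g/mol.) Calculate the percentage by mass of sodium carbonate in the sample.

61.32 %

n(HCl) per titration = 0.01505 × 0.1812 = 2.727 × 10^-3 mol
From the 1:2 ratio, n(Na2CO3) in each aliquot = 1/2 × 2.727 × 10^-3 = 1.364 × 10^-3 mol
n(Na2CO3) in the whole flask = 1.364 × 10^-3 × 250.0/20.00 = 0.01704 mol
mass of Na2CO3 = 0.01704 × 105.99 = 1.807 g
% Na2CO3 = 1.807 / 2.946 × 100 = 61.32 %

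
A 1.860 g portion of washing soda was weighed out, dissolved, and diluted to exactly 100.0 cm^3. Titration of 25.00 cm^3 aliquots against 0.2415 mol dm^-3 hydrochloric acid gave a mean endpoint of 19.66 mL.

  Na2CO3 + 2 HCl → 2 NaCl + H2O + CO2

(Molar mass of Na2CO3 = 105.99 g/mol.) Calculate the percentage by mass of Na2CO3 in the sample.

n(HCl) per titration = 0.01966 × 0.2415 = 4.748 × 10^-3 mol
From the 1:2 ratio, n(Na2CO3) in each aliquot = 1/2 × 4.748 × 10^-3 = 2.374 × 10^-3 mol
n(Na2CO3) in the whole flask = 2.374 × 10^-3 × 100.0/25.00 = 9.496 × 10^-3 mol
mass of Na2CO3 = 9.496 × 10^-3 × 105.99 = 1.006 g
% Na2CO3 = 1.006 / 1.860 × 100 = 54.11 %

54.11 %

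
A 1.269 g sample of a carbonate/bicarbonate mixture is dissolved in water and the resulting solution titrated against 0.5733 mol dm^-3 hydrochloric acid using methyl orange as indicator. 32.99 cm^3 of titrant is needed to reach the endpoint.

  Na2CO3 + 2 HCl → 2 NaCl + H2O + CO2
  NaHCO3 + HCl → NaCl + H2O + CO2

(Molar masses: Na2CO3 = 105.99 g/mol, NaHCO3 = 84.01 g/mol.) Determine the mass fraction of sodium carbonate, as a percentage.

43.07 %

n(HCl) = 0.03299 × 0.5733 = 0.01891 mol
Let x = n(Na2CO3), y = n(NaHCO3).
Titrant: 2x + 1y = 0.01891;  mass: 105.99x + 84.01y = 1.269
Solving, x = 5.157 × 10^-3 mol, y = 8.599 × 10^-3 mol
mass of Na2CO3 = 5.157 × 10^-3 × 105.99 = 0.5466 g
% Na2CO3 = 0.5466 / 1.269 × 100 = 43.07 %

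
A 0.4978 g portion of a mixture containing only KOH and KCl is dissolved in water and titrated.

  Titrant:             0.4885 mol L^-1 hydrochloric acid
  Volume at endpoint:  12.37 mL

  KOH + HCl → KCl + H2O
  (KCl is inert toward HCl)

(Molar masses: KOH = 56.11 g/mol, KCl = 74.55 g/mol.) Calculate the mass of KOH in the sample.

n(HCl) = 0.01237 × 0.4885 = 6.043 × 10^-3 mol
Let x = n(KOH), y = n(KCl).
Titrant: 1x = 6.043 × 10^-3;  mass: 56.11x + 74.55y = 0.4978
Solving, x = 6.043 × 10^-3 mol, y = 2.129 × 10^-3 mol
mass of KOH = 6.043 × 10^-3 × 56.11 = 0.3391 g

0.3391 g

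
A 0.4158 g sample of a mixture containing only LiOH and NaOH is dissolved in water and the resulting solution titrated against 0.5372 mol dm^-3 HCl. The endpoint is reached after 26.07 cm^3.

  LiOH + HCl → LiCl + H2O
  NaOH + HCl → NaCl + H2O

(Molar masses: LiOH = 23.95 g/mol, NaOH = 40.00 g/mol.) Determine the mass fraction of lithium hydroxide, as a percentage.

51.82 %

n(HCl) = 0.02607 × 0.5372 = 0.01400 mol
Let x = n(LiOH), y = n(NaOH).
Titrant: 1x + 1y = 0.01400;  mass: 23.95x + 40.00y = 0.4158
Solving, x = 8.996 × 10^-3 mol, y = 5.008 × 10^-3 mol
mass of LiOH = 8.996 × 10^-3 × 23.95 = 0.2155 g
% LiOH = 0.2155 / 0.4158 × 100 = 51.82 %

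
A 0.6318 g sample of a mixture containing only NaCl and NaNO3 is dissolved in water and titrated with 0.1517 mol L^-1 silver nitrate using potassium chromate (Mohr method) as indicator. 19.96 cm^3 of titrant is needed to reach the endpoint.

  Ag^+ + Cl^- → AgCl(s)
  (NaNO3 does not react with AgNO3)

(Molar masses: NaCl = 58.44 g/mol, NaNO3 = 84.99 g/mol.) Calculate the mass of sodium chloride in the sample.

n(AgNO3) = 0.01996 × 0.1517 = 3.028 × 10^-3 mol
Let x = n(NaCl), y = n(NaNO3).
Titrant: 1x = 3.028 × 10^-3;  mass: 58.44x + 84.99y = 0.6318
Solving, x = 3.028 × 10^-3 mol, y = 5.352 × 10^-3 mol
mass of NaCl = 3.028 × 10^-3 × 58.44 = 0.1770 g

0.1770 g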